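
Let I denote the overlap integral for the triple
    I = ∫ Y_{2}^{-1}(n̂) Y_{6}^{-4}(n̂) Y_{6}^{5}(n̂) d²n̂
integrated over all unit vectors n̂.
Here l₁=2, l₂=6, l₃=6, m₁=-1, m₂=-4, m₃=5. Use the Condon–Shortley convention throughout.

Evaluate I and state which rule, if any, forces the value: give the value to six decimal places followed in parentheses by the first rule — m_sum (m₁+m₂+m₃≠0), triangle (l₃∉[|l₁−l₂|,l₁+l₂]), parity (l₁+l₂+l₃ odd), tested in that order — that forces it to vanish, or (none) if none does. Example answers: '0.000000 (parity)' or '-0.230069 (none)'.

-0.197649 (none)

Checks pass: Σm=0; 14 even; l₃=6∈[4,8].
(2·2+1)(2·6+1)(2·6+1) = 845
Δ: 2! 2! 10! / 15! → 1/90090
sum: t=0:+1/69120 t=1:−1/14400 t=2:+1/69120 = -7/172800
3j²(2 6 6; 0 0 0) = Δ·Π!·Σ² = 14/715  (sign -1)
sum: t=1:−1/725760 t=2:+1/7257600 = -1/806400
3j²(2 6 6; -1 -4 5) = Δ·Π!·Σ² = 27/910  (sign +1)
combine: 4πI² = 845·14/715·27/910 = 27/55
take √, sign -1: I = -0.19764945
No selection rule forces the value: the integral is nonzero (none).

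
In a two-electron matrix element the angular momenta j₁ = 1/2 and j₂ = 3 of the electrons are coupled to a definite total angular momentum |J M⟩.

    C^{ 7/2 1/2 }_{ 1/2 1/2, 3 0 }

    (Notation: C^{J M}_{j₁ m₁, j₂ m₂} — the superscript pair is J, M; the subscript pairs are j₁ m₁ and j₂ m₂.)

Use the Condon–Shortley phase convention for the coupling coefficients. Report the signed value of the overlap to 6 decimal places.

√[8·0!1!6!/8! · 1!0!3!3!4!3!] = √(5184/7)
  +(−1)^0/∏(0,0,0,3,1,3)! = 1/36  (running 1/36)
⟨..|..⟩ = √(5184/7)·(1/36) = +0.755929

+√(4/7) = +0.755929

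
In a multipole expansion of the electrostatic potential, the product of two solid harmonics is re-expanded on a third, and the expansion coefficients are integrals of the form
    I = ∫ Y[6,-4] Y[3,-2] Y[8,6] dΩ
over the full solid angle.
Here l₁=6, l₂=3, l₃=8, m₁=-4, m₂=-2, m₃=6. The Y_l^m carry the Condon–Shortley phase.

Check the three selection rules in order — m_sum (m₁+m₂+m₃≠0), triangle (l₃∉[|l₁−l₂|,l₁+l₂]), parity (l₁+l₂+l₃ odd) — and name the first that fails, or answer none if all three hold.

Σmᵢ = 0  ✓
l₃∈[|l₁−l₂|,l₁+l₂]=[3,9], have l₃=8  ✓
Σlᵢ = 17 ⇒ odd  ✗

parity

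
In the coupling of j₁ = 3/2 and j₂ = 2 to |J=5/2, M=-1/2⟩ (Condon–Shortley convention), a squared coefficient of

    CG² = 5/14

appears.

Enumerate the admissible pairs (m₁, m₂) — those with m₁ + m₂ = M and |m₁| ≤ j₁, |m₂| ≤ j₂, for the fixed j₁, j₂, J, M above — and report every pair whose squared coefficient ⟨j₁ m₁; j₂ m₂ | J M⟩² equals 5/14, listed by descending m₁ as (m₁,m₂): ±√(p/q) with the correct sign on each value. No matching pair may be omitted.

Admissible pairs with m₁+m₂ = M = -1/2: (-3/2,1), (-1/2,0), (1/2,-1), (3/2,-2)
  (m₁,m₂)=(3/2,-2): CG² = 6/35, CG = +√(6/35)
  (m₁,m₂)=(1/2,-1): CG² = 5/14, CG = +√(5/14)   ← matches the target
  (m₁,m₂)=(-1/2,0): CG² = 3/35, CG = −√(3/35)
  (m₁,m₂)=(-3/2,1): CG² = 27/70, CG = −√(27/70)
Pairs with CG² = 5/14: (1/2,-1): +√(5/14)

(1/2,-1): +√(5/14)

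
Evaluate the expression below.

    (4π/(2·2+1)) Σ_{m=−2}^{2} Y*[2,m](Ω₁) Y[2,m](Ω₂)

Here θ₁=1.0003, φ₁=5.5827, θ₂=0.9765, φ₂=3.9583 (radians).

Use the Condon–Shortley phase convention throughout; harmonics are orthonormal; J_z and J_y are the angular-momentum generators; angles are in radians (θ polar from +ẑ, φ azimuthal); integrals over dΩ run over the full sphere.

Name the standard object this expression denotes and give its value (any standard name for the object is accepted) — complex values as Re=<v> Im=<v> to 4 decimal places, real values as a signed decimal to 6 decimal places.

Legendre polynomial (addition theorem), -0.394642

This sum is the spherical-harmonic addition theorem: it equals the Legendre polynomial P_l(cos γ) of the angle γ between the two directions.
Addition theorem: P_2(cos γ) = (4π/5) Σ_m Y*_{lm}(Ω₁) Y_{lm}(Ω₂), m = −2…2:
  m=-2: Y*=0.04624 - 0.26968j  Y=-0.01659 - 0.26465j  product -0.07214 - 0.00776j
  m=-1: Y*=0.26846 - 0.22634j  Y=-0.24537 + 0.26124j  product -0.00674 + 0.12567j
  m=+0: Y*=-0.03944 + 0.00000j  Y=-0.01875 + 0.00000j  product 0.00074 + 0.00000j
  m=+1: Y*=-0.26846 - 0.22634j  Y=0.24537 + 0.26124j  product -0.00674 - 0.12567j
  m=+2: Y*=0.04624 + 0.26968j  Y=-0.01659 + 0.26465j  product -0.07214 + 0.00776j
Σ over m = -0.15702 + 0.00000j; ×(4π/5) → -0.39464 + 0.00000j. Real part: -0.394642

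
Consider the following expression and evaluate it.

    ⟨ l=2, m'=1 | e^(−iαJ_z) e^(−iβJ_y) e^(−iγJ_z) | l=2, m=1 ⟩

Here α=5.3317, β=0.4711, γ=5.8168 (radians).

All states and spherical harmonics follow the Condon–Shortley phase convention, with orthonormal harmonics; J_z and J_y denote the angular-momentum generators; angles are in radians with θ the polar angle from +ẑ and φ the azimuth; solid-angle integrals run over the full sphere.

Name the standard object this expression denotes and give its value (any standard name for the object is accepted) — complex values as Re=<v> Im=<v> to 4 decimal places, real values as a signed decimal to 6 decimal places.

This is a Wigner D-matrix element — the rotation-matrix element ⟨l m'| R(α,β,γ) |l m⟩ in the angular-momentum basis.
D^2_{1,1}(5.3317,0.4711,5.8168) = e^{-i·1·5.3317}·d^2_{1,1}(0.4711)·e^{-i·1·5.8168}. Compute d first:
c=cos(0.471100/2)=0.972386, s=sin(0.471100/2)=0.233378; N=√[6·1·6·1]=6.000000
The bounds max(0,m−m')=0 and min(l+m,l−m')=1 give 2 terms
  k=0: (−1)^0·6.0000/(6)·0.9724^4·0.2334^0 = +0.894036
  k=1: (−1)^1·6.0000/(2)·0.9724^2·0.2334^2 = -0.154496
d^2_{1,1}(0.4711) = +0.894036 -0.154496 = +0.739540
Attach z-rotation phases: D = e^{-i(1)(5.3317)}·(+0.739540)·e^{-i(1)(5.8168)} = +0.112654+0.730909i

Wigner D-matrix element, Re=0.1127 Im=0.7309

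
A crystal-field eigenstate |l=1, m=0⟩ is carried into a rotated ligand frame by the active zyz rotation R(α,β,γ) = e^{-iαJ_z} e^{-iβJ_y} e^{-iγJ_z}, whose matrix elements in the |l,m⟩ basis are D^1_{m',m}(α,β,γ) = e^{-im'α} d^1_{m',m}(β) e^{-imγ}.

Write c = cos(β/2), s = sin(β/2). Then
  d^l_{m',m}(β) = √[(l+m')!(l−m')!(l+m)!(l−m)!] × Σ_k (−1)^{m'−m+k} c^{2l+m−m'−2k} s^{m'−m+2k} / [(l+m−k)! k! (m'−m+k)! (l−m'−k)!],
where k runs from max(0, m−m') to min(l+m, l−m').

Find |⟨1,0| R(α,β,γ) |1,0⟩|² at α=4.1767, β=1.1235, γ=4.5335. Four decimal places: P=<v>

First d^1_{0,0}(β=1.1235), then the phase factors e^{-i(0)α} and e^{-i(0)γ}:
Half-angle: c=0.846324, s=0.532668. N=√(1·1·1·1)=1.000000
The bounds max(0,m−m')=0 and min(l+m,l−m')=1 give 2 terms
  k=0: (−1)^0·1.0000/(1)·0.8463^2·0.5327^0 = +0.716265
  k=1: (−1)^1·1.0000/(1)·0.8463^0·0.5327^2 = -0.283735
d^1_{0,0}(1.1235) = +0.716265 -0.283735 = +0.432529
|D^1_{0,0}|² = |d^1_{0,0}(β)|² = (+0.432529)² = 0.187082 (the z-rotation phases have unit modulus)

P=0.1871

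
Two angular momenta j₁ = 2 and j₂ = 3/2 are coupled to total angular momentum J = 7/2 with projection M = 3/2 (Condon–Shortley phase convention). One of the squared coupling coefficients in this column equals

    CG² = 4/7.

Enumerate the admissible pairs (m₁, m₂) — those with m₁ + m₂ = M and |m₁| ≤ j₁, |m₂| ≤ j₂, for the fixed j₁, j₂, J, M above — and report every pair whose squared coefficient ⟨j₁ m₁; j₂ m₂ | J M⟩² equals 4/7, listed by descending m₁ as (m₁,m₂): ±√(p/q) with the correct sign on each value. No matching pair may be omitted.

Admissible pairs with m₁+m₂ = M = 3/2: (0,3/2), (1,1/2), (2,-1/2)
  (m₁,m₂)=(2,-1/2): CG² = 1/7, CG = +√(1/7)
  (m₁,m₂)=(1,1/2): CG² = 4/7, CG = +√(4/7)   ← matches the target
  (m₁,m₂)=(0,3/2): CG² = 2/7, CG = +√(2/7)
Pairs with CG² = 4/7: (1,1/2): +√(4/7)

(1,1/2): +√(4/7)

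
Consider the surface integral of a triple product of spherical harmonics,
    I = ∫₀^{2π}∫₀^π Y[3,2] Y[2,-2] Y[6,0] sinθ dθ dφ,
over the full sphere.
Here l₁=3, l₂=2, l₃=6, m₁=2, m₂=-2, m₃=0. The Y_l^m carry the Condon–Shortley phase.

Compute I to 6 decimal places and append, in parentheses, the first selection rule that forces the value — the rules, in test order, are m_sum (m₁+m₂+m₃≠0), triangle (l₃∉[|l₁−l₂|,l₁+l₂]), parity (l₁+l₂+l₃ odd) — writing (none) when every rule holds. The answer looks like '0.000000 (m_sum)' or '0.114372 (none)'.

triangle: need 1≤l₃≤5, have 6; I=0

0.000000 (triangle)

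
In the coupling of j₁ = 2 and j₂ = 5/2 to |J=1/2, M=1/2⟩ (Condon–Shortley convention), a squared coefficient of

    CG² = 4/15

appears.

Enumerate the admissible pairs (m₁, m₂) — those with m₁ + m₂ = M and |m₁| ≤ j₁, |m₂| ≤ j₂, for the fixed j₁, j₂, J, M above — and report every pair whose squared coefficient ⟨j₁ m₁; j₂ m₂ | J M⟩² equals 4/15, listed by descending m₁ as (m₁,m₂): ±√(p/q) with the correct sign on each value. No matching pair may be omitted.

Admissible pairs with m₁+m₂ = M = 1/2: (-2,5/2), (-1,3/2), (0,1/2), (1,-1/2), (2,-3/2)
  (m₁,m₂)=(2,-3/2): CG² = 1/15, CG = +√(1/15)
  (m₁,m₂)=(1,-1/2): CG² = 2/15, CG = −√(2/15)
  (m₁,m₂)=(0,1/2): CG² = 1/5, CG = +√(1/5)
  (m₁,m₂)=(-1,3/2): CG² = 4/15, CG = −√(4/15)   ← matches the target
  (m₁,m₂)=(-2,5/2): CG² = 1/3, CG = +√(1/3)
Pairs with CG² = 4/15: (-1,3/2): −√(4/15)

(-1,3/2): −√(4/15)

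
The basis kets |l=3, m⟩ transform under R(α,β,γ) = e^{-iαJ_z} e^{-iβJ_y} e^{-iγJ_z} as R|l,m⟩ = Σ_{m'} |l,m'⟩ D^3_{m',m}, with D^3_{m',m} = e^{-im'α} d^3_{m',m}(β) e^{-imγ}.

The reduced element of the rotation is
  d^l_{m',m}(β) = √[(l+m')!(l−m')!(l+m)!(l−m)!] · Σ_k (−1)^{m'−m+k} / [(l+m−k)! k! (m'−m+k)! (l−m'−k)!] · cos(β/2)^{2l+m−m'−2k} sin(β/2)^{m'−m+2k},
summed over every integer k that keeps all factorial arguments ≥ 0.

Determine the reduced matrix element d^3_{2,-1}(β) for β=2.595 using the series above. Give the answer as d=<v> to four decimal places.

d=0.5954

d^3_{2,-1}(β=2.5950) via the finite sum:
Half-angle: c=0.269907, s=0.962886. N=√(120·1·2·24)=75.894664
k∈{0,1} keeps every argument non-negative
  k=0: (−1)^3·75.8947/(12)·0.2699^3·0.9629^3 = -0.111019
  k=1: (−1)^4·75.8947/(24)·0.2699^1·0.9629^5 = +0.706463
d^3_{2,-1}(2.5950) = -0.111019 +0.706463 = +0.595444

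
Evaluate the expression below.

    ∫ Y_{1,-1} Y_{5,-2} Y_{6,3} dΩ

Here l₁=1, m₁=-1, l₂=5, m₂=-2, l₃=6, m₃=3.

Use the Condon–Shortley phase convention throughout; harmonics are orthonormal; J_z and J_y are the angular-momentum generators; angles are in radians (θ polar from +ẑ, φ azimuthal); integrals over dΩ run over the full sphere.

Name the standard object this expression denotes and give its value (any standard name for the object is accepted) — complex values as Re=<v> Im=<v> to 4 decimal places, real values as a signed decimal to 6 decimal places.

This is a Gaunt coefficient — the integral of a triple product of spherical harmonics over the sphere.
Rules hold: Σm=0, L=12 even, 4≤6≤6.
N = 3·11·13 = 429
Δ = 0!·2!·10!/13! = 1/858
Racah Σ t=0..0: t=0:+1/14400 = 1/14400
⇒ 3j(1 5 6; 0 0 0)² = 6/143, sgn +1
Racah Σ t=0..0: t=0:+1/60480 = 1/60480
⇒ 3j(1 5 6; -1 -2 3)² = 6/143, sgn -1
4πI² = N·(3j₀)²·(3jₘ)² = 108/143
I = -1·√(0.755245/4π) = -0.24515397

Gaunt coefficient, -0.245154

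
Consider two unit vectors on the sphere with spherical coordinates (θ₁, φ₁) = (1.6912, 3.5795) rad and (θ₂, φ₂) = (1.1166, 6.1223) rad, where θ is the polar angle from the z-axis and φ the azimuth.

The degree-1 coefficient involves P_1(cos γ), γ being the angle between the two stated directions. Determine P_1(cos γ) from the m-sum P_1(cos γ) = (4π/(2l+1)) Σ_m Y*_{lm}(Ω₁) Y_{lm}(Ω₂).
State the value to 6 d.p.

Term-by-term m-sum for l=1 (normalisation 4π/3 = 4.188790):
  m=-1: Y*=-0.310628-0.145444i  Y=+0.306456+0.049734i  product -0.087961-0.060021i
  m=+0: Y*=-0.058687-0.000000i  Y=+0.214370+0.000000i  product -0.012581-0.000000i
  m=+1: Y*=+0.310628-0.145444i  Y=-0.306456+0.049734i  product -0.087961+0.060021i
Accumulated sum -0.188502+0.000000i; after 4π/(2l+1) scaling, -0.789595+0.000000i ⇒ P_1 = -0.789595

-0.789595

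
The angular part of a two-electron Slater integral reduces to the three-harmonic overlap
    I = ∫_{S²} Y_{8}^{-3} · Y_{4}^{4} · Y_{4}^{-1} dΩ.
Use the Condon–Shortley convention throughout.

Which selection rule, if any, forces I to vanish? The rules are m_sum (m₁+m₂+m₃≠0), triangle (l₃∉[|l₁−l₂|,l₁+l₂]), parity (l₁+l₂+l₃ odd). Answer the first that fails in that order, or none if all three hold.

none

azimuthal sum: -3 + 4 − 1 = 0  ✓
4 ≤ 4 ≤ 12 (triangle on l)  ✓
L = 8 + 4 + 4 = 16 (even)  ✓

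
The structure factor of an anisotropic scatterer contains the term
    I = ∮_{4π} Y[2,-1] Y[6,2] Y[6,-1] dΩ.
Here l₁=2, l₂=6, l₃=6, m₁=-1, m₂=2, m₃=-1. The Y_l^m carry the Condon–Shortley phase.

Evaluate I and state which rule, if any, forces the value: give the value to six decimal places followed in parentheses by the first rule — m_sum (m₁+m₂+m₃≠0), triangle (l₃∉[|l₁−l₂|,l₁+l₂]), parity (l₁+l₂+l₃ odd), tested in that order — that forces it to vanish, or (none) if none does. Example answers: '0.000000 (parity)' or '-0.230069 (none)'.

Checks pass: Σm=0; 14 even; l₃=6∈[4,8].
(2·2+1)(2·6+1)(2·6+1) = 845
Δ: 2! 2! 10! / 15! → 1/90090
sum: t=0:+1/69120 t=1:−1/14400 t=2:+1/69120 = -7/172800
3j²(2 6 6; 0 0 0) = Δ·Π!·Σ² = 14/715  (sign -1)
sum: t=1:−1/60480 t=2:+1/34560 = 1/80640
3j²(2 6 6; -1 2 -1) = Δ·Π!·Σ² = 6/1001  (sign -1)
combine: 4πI² = 845·14/715·6/1001 = 12/121
take √, sign +1: I = 0.08883682
No selection rule forces the value: the integral is nonzero (none).

0.088837 (none)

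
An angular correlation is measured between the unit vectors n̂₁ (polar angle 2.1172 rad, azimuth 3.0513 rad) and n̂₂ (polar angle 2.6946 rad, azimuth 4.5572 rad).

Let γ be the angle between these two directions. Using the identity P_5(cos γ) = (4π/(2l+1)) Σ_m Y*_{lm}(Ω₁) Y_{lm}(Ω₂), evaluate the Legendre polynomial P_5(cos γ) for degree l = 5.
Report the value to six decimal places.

Addition theorem: P_5(cos γ) = (4π/11) Σ_m Y*_{lm}(Ω₁) Y_{lm}(Ω₂), m = −5…5:
  m=-5: (-0.19015 + 0.09220j) × (-0.00491 + 0.00500j) = 0.00047 - 0.00140j  (running Σ = 0.00047 - 0.00140j)
  m=-4: (-0.38019 + 0.14361j) × (-0.03759 - 0.02688j) = 0.01815 + 0.00482j  (running Σ = 0.01862 + 0.00342j)
  m=-3: (-0.29730 + 0.08256j) × (0.07925 - 0.15775j) = -0.01054 + 0.05344j  (running Σ = 0.00808 + 0.05686j)
  m=-2: (0.12015 - 0.02194j) × (0.39140 + 0.12554j) = 0.04978 + 0.00650j  (running Σ = 0.05786 + 0.06336j)
  m=-1: (0.34042 - 0.03082j) × (-0.07493 + 0.47893j) = -0.01075 + 0.16535j  (running Σ = 0.04712 + 0.22871j)
  m=0: (-0.04209 + 0.00000j) × (0.02783 + 0.00000j) = -0.00117 + 0.00000j  (running Σ = 0.04595 + 0.22871j)
  m=1: (-0.34042 - 0.03082j) × (0.07493 + 0.47893j) = -0.01075 - 0.16535j  (running Σ = 0.03520 + 0.06336j)
  m=2: (0.12015 + 0.02194j) × (0.39140 - 0.12554j) = 0.04978 - 0.00650j  (running Σ = 0.08498 + 0.05686j)
  m=3: (0.29730 + 0.08256j) × (-0.07925 - 0.15775j) = -0.01054 - 0.05344j  (running Σ = 0.07444 + 0.00342j)
  m=4: (-0.38019 - 0.14361j) × (-0.03759 + 0.02688j) = 0.01815 - 0.00482j  (running Σ = 0.09259 - 0.00140j)
  m=5: (0.19015 + 0.09220j) × (0.00491 + 0.00500j) = 0.00047 + 0.00140j  (running Σ = 0.09307 + 0.00000j)
Σ over m = 0.09307 + 0.00000j; ×(4π/11) → 0.10632 + 0.00000j. Real part: 0.106318

0.106318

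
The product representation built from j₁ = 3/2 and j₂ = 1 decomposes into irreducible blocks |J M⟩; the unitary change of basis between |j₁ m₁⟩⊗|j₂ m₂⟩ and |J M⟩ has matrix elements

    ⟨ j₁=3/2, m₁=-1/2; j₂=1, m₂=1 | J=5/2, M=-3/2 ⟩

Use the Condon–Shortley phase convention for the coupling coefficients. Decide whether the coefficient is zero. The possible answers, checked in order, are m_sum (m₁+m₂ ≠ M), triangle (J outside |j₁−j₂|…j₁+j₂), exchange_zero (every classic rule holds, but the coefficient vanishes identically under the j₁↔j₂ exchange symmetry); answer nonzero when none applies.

m_sum

m-sum: m₁+m₂ = -1/2+1 = 1/2, M = -3/2  ✗ ⇒ coefficient is 0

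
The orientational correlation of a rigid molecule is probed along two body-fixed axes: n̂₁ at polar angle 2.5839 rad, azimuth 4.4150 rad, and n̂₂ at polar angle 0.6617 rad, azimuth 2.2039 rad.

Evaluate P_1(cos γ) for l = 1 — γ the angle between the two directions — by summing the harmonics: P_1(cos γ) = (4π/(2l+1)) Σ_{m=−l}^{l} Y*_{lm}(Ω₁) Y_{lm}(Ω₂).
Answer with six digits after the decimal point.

Addition theorem: P_1(cos γ) = (4π/3) Σ_m Y*_{lm}(Ω₁) Y_{lm}(Ω₂), m = −1…1:
  m=-1: Y*=-0.05358 - 0.17482j  Y=-0.12560 - 0.17115j  product -0.02319 + 0.03113j
  m=+0: Y*=-0.41457 + 0.00000j  Y=0.38548 + 0.00000j  product -0.15981 + 0.00000j
  m=+1: Y*=0.05358 - 0.17482j  Y=0.12560 - 0.17115j  product -0.02319 - 0.03113j
Σ over m = -0.20619 + 0.00000j; ×(4π/3) → -0.86369 + 0.00000j. Real part: -0.863687

-0.863687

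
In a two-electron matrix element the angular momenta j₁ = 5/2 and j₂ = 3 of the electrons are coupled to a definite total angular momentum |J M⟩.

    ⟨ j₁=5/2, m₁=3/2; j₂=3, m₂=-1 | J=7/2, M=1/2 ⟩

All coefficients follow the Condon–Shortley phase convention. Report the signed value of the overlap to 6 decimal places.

+√(8/63) = +0.356348

j₁+j₂−J=2  J+j₁−j₂=3  J−j₁+j₂=4  j₁+j₂+J+1=10
(j₁±m₁, j₂±m₂, J±M) = (4,1,2,4,4,3)
P² = 18432/175
sum k=0..1:
  [0] +1/16 = 1/16
  [1] −1/36 = -1/36
S = 5/144
C² = P²·S² = 8/63 ; C = +0.356348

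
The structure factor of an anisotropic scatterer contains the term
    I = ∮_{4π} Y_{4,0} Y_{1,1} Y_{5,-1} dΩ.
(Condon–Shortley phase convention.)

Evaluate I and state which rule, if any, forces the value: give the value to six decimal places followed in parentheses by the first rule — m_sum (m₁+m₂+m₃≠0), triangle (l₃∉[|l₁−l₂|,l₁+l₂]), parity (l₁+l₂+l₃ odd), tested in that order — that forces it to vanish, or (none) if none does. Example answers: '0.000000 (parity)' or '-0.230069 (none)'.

m-sum 0 ✓  L=10 even ✓  3≤5≤5 ✓
Π(2lᵢ+1) = 9×3×11 = 297
triangle coeff Δ(4,1,5) = 1/495
Σ_t [0,0]: t=0:+1/576 = 1/576
(3j)²=5/99 [(4 1 5; 0 0 0)], sign=-1
Σ_t [0,0]: t=0:+1/1152 = 1/1152
(3j)²=1/33 [(4 1 5; 0 1 -1)], sign=+1
⇒ 4πI² = 5/11
I = (-1)√(5/11/(4π)) = -0.19018827
No selection rule forces the value: the integral is nonzero (none).

-0.190188 (none)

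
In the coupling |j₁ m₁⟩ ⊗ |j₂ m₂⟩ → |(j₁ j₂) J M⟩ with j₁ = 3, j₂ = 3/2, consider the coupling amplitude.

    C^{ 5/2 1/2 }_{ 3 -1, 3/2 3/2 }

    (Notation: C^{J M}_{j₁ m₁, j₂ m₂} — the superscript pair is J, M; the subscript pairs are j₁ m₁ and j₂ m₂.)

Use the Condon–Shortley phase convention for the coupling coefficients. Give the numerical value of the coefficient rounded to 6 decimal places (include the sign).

+0.621059  (= +√(27/70))

√[6·2!4!1!/8! · 2!4!3!0!3!2!] = √(864/35)
  +(−1)^2/∏(2,0,2,1,2,0)! = 1/8  (running 1/8)
⟨..|..⟩ = √(864/35)·(1/8) = +0.621059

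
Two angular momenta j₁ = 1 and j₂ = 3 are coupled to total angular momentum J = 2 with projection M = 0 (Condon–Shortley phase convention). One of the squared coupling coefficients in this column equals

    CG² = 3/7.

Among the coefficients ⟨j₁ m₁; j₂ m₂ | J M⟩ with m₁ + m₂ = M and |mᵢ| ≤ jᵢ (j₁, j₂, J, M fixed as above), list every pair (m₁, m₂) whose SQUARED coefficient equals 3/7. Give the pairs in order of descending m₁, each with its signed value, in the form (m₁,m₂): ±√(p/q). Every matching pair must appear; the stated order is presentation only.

Admissible pairs with m₁+m₂ = M = 0: (-1,1), (0,0), (1,-1)
  (m₁,m₂)=(1,-1): CG² = 2/7, CG = +√(2/7)
  (m₁,m₂)=(0,0): CG² = 3/7, CG = −√(3/7)   ← matches the target
  (m₁,m₂)=(-1,1): CG² = 2/7, CG = +√(2/7)
Pairs with CG² = 3/7: (0,0): −√(3/7)

(0,0): −√(3/7)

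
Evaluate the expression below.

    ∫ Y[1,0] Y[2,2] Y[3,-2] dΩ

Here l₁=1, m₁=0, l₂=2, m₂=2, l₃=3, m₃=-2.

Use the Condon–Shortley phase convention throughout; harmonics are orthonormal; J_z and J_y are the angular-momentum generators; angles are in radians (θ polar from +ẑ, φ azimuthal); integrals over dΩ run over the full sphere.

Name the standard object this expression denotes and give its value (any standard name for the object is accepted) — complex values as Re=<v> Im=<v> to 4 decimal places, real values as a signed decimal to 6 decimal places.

This is a Gaunt coefficient — the integral of a triple product of spherical harmonics over the sphere.
Rules hold: Σm=0, L=6 even, 1≤3≤3.
N = 3·5·7 = 105
Δ = 0!·2!·4!/7! = 1/105
Racah Σ t=0..0: t=0:+1/4 = 1/4
⇒ 3j(1 2 3; 0 0 0)² = 3/35, sgn -1
Racah Σ t=0..0: t=0:+1/24 = 1/24
⇒ 3j(1 2 3; 0 2 -2)² = 1/21, sgn -1
4πI² = N·(3j₀)²·(3jₘ)² = 3/7
I = +1·√(0.428571/4π) = 0.18467439

Gaunt coefficient, +0.184674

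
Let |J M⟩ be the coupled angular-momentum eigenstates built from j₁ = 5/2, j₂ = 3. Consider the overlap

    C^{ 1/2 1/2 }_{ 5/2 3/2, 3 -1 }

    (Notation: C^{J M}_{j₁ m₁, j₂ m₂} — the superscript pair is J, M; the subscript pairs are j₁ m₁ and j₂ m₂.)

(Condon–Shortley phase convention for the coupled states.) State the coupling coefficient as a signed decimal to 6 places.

−√(2/21) ≈ -0.308607

j₁+j₂−J=5  J+j₁−j₂=0  J−j₁+j₂=1  j₁+j₂+J+1=7
(j₁±m₁, j₂±m₂, J±M) = (4,1,2,4,1,0)
P² = 384/7
sum k=1..1:
  [1] −1/24 = -1/24
S = -1/24
C² = P²·S² = 2/21 ; C = -0.308607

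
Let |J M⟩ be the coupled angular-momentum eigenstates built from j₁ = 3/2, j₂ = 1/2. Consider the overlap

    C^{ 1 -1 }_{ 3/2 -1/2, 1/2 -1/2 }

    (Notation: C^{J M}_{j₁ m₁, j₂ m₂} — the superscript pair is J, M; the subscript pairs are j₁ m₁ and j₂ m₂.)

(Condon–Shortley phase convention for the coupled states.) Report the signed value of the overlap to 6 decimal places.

+0.500000

j₁+j₂−J=1  J+j₁−j₂=2  J−j₁+j₂=0  j₁+j₂+J+1=4
(j₁±m₁, j₂±m₂, J±M) = (1,2,0,1,0,2)
P² = 1
sum k=0..0:
  [0] +1/2 = 1/2
S = 1/2
C² = P²·S² = 1/4 ; C = +0.500000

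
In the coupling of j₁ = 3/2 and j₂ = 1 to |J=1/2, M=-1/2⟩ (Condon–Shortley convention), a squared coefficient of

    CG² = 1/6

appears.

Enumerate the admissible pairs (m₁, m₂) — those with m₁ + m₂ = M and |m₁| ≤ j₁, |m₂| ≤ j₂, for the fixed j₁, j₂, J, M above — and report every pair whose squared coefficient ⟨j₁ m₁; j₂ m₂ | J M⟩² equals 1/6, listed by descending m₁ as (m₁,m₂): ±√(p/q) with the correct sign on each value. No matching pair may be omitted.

(1/2,-1): +√(1/6)

Admissible pairs with m₁+m₂ = M = -1/2: (-3/2,1), (-1/2,0), (1/2,-1)
  (m₁,m₂)=(1/2,-1): CG² = 1/6, CG = +√(1/6)   ← matches the target
  (m₁,m₂)=(-1/2,0): CG² = 1/3, CG = −√(1/3)
  (m₁,m₂)=(-3/2,1): CG² = 1/2, CG = +√(1/2)
Pairs with CG² = 1/6: (1/2,-1): +√(1/6)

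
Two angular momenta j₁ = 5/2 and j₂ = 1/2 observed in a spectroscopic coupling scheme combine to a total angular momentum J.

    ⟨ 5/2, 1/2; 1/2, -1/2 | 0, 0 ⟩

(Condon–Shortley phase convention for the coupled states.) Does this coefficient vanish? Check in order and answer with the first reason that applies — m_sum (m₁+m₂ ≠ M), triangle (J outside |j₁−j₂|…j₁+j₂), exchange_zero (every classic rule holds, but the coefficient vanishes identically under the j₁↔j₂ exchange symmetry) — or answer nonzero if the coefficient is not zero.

triangle

m-sum: m₁+m₂ = 1/2+(-1/2) = 0, M = 0  ✓
triangle: need |j₁−j₂| ≤ J ≤ j₁+j₂, i.e. J ∈ [2, 3]; J = 0 is outside ✗ ⇒ coefficient is 0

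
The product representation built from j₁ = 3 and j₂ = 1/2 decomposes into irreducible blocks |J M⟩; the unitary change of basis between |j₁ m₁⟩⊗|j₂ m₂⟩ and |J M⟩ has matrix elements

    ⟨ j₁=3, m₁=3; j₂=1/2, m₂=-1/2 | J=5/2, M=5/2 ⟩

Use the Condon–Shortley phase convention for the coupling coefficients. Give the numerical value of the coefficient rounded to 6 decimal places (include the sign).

+√(6/7) = +0.925820

√[6·1!5!0!/7! · 6!0!0!1!5!0!] = √(86400/7)
  +(−1)^0/∏(0,1,0,0,5,0)! = 1/120  (running 1/120)
⟨..|..⟩ = √(86400/7)·(1/120) = +0.925820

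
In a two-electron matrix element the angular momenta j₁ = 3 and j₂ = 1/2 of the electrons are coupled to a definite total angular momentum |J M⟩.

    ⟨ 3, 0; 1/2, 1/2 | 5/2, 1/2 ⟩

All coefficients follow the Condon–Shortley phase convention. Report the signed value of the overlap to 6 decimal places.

triangle: 1!*5!*0!/7! = 120/5040
(j±m)!: 3!*3!*1!*0!*3!*2! = 432
prefactor² = (2J+1)*Δ*N² = 432/7
  k=1: −1/(1!*0!*2!*0!*3!*0!) = -1/12
Σ = -1/12  ⇒  CG² = 432/7*(-1/12)² = 3/7
CG = −√(3/7) = -0.654654

−√(3/7) ≈ -0.654654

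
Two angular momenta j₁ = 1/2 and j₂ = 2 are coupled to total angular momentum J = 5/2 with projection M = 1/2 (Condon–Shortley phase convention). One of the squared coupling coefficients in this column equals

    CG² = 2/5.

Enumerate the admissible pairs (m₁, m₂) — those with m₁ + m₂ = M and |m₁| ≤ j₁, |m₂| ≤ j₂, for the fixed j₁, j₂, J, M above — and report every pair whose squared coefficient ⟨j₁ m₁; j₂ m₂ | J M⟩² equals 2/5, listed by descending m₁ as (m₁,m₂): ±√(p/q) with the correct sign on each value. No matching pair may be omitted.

Admissible pairs with m₁+m₂ = M = 1/2: (-1/2,1), (1/2,0)
  (m₁,m₂)=(1/2,0): CG² = 3/5, CG = +√(3/5)
  (m₁,m₂)=(-1/2,1): CG² = 2/5, CG = +√(2/5)   ← matches the target
Pairs with CG² = 2/5: (-1/2,1): +√(2/5)

(-1/2,1): +√(2/5)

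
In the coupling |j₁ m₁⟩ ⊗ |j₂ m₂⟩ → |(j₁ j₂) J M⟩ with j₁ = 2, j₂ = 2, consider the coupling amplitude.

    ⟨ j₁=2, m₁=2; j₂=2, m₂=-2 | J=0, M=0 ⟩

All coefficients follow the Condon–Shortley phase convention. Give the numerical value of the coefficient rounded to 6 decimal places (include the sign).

+0.447214

triangle: 4!×0!×0!/5! = 24/120
(j±m)!: 4!×0!×0!×4!×0!×0! = 576
prefactor² = (2J+1)×Δ×N² = 576/5
  k=0: +1/(0!×4!×0!×0!×0!×0!) = 1/24
Σ = 1/24  ⇒  CG² = 576/5×(1/24)² = 1/5
CG = +√(1/5) = +0.447214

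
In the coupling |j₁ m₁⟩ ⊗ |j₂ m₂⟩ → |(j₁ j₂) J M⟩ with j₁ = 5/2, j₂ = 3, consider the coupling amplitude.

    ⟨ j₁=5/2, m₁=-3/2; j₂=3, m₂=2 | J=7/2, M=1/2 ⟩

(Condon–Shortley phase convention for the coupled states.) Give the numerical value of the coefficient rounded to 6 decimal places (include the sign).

+√(20/63) = +0.563436

j₁+j₂−J=2  J+j₁−j₂=3  J−j₁+j₂=4  j₁+j₂+J+1=10
(j₁±m₁, j₂±m₂, J±M) = (1,4,5,1,4,3)
P² = 9216/35
sum k=1..2:
  [1] −1/144 = -1/144
  [2] +1/24 = 1/24
S = 5/144
C² = P²·S² = 20/63 ; C = +0.563436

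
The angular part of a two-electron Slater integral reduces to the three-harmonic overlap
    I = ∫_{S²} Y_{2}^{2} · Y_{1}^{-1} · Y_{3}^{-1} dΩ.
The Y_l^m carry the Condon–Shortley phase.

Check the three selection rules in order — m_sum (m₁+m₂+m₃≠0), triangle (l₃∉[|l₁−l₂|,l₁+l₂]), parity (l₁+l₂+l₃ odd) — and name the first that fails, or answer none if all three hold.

none

m₁+m₂+m₃ = 2 − 1 − 1 = 0  ✓
triangle: |2−1|=1 ≤ l₃=3 ≤ 2+1=3  ✓
parity: l₁+l₂+l₃ = 6 is even  ✓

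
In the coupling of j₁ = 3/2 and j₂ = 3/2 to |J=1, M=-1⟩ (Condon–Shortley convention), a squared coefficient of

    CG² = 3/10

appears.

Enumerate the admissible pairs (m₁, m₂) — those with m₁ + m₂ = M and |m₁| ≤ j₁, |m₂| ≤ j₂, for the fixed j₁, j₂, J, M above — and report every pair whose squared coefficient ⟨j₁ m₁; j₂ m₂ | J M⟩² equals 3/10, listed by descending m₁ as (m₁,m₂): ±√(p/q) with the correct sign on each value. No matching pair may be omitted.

(1/2,-3/2): +√(3/10); (-3/2,1/2): +√(3/10)

Admissible pairs with m₁+m₂ = M = -1: (-3/2,1/2), (-1/2,-1/2), (1/2,-3/2)
  (m₁,m₂)=(1/2,-3/2): CG² = 3/10, CG = +√(3/10)   ← matches the target
  (m₁,m₂)=(-1/2,-1/2): CG² = 2/5, CG = −√(2/5)
  (m₁,m₂)=(-3/2,1/2): CG² = 3/10, CG = +√(3/10)   ← matches the target
Pairs with CG² = 3/10: (1/2,-3/2): +√(3/10); (-3/2,1/2): +√(3/10)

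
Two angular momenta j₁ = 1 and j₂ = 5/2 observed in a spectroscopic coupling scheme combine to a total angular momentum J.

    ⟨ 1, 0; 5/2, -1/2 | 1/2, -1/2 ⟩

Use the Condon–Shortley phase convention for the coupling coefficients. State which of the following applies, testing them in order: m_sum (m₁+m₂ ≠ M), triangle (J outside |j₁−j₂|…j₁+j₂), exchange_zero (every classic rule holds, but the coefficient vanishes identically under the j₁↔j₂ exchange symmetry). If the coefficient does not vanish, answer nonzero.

triangle

m-sum: m₁+m₂ = 0+(-1/2) = -1/2, M = -1/2  ✓
triangle: need |j₁−j₂| ≤ J ≤ j₁+j₂, i.e. J ∈ [3/2, 7/2]; J = 1/2 is outside ✗ ⇒ coefficient is 0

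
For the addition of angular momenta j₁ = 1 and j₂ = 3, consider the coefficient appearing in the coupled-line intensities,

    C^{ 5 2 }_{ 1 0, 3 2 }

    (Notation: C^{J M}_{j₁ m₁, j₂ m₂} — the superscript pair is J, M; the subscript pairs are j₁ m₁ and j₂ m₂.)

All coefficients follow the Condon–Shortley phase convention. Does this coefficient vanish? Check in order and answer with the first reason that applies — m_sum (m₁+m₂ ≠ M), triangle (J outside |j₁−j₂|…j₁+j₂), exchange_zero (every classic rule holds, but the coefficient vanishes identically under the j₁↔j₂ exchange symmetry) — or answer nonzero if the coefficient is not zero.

triangle

m-sum: m₁+m₂ = 0+2 = 2, M = 2  ✓
triangle: need |j₁−j₂| ≤ J ≤ j₁+j₂, i.e. J ∈ [2, 4]; J = 5 is outside ✗ ⇒ coefficient is 0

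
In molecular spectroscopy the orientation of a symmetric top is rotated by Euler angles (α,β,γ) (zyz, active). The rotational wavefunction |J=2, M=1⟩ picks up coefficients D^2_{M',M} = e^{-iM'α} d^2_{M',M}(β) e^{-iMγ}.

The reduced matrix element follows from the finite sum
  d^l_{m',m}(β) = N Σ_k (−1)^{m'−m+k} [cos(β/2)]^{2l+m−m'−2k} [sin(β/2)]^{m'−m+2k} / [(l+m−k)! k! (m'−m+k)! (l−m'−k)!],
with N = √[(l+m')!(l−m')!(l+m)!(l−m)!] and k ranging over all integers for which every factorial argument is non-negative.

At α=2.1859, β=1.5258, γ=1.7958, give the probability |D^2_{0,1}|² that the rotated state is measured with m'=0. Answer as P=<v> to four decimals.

P=0.0030

D^2_{0,1}(2.1859,1.5258,1.7958) = e^{-i·0·2.1859}·d^2_{0,1}(1.5258)·e^{-i·1·1.7958}. Compute d first:
Half-angle: c=0.722835, s=0.691021. N=√(2·2·6·1)=4.898979
The bounds max(0,m−m')=1 and min(l+m,l−m')=2 give 2 terms
  k=1: (−1)^0·4.8990/(2)·0.7228^3·0.6910^1 = +0.639270
  k=2: (−1)^1·4.8990/(2)·0.7228^1·0.6910^3 = -0.584235
d^2_{0,1}(1.5258) = +0.639270 -0.584235 = +0.055035
|D^2_{0,1}|² = |d^2_{0,1}(β)|² = (+0.055035)² = 0.003029 (the z-rotation phases have unit modulus)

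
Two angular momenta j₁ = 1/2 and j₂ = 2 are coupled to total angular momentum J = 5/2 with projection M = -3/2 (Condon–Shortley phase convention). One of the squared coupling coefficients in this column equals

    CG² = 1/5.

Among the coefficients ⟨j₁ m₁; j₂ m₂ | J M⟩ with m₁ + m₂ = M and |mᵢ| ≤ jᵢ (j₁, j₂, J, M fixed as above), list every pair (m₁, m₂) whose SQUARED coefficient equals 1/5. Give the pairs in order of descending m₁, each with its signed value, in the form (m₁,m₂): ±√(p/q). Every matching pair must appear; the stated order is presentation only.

Admissible pairs with m₁+m₂ = M = -3/2: (-1/2,-1), (1/2,-2)
  (m₁,m₂)=(1/2,-2): CG² = 1/5, CG = +√(1/5)   ← matches the target
  (m₁,m₂)=(-1/2,-1): CG² = 4/5, CG = +√(4/5)
Pairs with CG² = 1/5: (1/2,-2): +√(1/5)

(1/2,-2): +√(1/5)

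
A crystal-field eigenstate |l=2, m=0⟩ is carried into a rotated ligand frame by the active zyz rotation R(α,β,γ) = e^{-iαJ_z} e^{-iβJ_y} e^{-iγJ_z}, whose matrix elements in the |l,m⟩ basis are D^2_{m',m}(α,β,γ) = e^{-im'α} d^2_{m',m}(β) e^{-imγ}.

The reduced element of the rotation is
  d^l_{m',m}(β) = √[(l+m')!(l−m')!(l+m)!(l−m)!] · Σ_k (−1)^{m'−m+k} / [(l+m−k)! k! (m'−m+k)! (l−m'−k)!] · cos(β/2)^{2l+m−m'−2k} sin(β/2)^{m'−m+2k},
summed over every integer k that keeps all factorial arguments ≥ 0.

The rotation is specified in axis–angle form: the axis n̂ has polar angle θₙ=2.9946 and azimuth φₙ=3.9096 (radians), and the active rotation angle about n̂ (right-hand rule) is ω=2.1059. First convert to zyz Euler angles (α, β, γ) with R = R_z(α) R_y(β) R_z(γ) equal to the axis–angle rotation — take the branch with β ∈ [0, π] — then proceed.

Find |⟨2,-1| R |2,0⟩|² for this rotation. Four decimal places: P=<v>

P=0.0895

Axis–angle → zyz. n̂ = (sinθₙcosφₙ, sinθₙsinφₙ, cosθₙ) = (-0.105351, -0.101749, -0.989216), ω = 2.1059.
R = I cosω + sinω [n̂]ₓ + (1−cosω) n̂n̂ᵀ gives
  R = [-0.493172, +0.867125, +0.069831; -0.834754, -0.494298, +0.242602; +0.244883, +0.061352, +0.967609]
β = atan2(√(R₁₃²+R₂₃²), R₃₃) = 0.255213; α = atan2(R₂₃, R₁₃) mod 2π = 1.290530; γ = atan2(R₃₂, −R₃₁) mod 2π = 2.896108
First d^2_{-1,0}(β=0.2552), then the phase factors e^{-i(-1)α} and e^{-i(0)γ}:
c=cos(0.255213/2)=0.991869, s=sin(0.255213/2)=0.127261; N=√[1·6·2·2]=4.898979
Admissible k: 1..2 (factorial args all ≥0)
  k=1: (−1)^0·4.8990/(2)·0.9919^3·0.1273^1 = +0.304182
  k=2: (−1)^1·4.8990/(2)·0.9919^1·0.1273^3 = -0.005007
d^2_{-1,0}(0.2552) = +0.304182 -0.005007 = +0.299174
|D^2_{-1,0}|² = |d^2_{-1,0}(β)|² = (+0.299174)² = 0.089505 (the z-rotation phases have unit modulus)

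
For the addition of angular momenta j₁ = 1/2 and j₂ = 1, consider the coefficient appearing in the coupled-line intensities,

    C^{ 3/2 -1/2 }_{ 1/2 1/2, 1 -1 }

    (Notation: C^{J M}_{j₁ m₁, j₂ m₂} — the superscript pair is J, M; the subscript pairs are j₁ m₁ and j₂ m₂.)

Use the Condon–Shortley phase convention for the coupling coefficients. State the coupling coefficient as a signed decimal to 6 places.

+0.577350

j₁+j₂−J=0  J+j₁−j₂=1  J−j₁+j₂=2  j₁+j₂+J+1=4
(j₁±m₁, j₂±m₂, J±M) = (1,0,0,2,1,2)
P² = 4/3
sum k=0..0:
  [0] +1/2 = 1/2
S = 1/2
C² = P²·S² = 1/3 ; C = +0.577350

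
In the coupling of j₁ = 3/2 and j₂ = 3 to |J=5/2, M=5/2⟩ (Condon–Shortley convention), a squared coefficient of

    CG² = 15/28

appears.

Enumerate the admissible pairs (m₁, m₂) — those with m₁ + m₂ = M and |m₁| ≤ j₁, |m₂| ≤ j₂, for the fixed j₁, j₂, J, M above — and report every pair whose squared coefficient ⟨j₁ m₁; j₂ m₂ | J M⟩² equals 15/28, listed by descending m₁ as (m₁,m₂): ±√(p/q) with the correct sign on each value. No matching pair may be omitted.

(-1/2,3): +√(15/28)

Admissible pairs with m₁+m₂ = M = 5/2: (-1/2,3), (1/2,2), (3/2,1)
  (m₁,m₂)=(3/2,1): CG² = 3/28, CG = +√(3/28)
  (m₁,m₂)=(1/2,2): CG² = 5/14, CG = −√(5/14)
  (m₁,m₂)=(-1/2,3): CG² = 15/28, CG = +√(15/28)   ← matches the target
Pairs with CG² = 15/28: (-1/2,3): +√(15/28)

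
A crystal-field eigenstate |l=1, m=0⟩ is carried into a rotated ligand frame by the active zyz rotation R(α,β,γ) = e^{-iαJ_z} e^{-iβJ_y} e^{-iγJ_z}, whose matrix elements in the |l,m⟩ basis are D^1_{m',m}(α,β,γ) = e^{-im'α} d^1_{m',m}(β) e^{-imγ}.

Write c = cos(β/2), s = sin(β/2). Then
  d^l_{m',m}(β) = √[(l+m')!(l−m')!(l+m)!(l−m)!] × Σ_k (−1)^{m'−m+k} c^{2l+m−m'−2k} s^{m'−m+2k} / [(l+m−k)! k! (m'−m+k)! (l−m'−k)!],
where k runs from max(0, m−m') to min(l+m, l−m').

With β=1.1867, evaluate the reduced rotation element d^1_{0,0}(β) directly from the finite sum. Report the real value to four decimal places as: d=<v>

d^1_{0,0}(β=1.1867) via the finite sum:
Half-angle: c=0.829072, s=0.559142. N=√(1·1·1·1)=1.000000
Admissible k: 0..1 (factorial args all ≥0)
  k=0: (−1)^0·1.0000/(1)·0.8291^2·0.5591^0 = +0.687361
  k=1: (−1)^1·1.0000/(1)·0.8291^0·0.5591^2 = -0.312639
d^1_{0,0}(1.1867) = +0.687361 -0.312639 = +0.374721

d=0.3747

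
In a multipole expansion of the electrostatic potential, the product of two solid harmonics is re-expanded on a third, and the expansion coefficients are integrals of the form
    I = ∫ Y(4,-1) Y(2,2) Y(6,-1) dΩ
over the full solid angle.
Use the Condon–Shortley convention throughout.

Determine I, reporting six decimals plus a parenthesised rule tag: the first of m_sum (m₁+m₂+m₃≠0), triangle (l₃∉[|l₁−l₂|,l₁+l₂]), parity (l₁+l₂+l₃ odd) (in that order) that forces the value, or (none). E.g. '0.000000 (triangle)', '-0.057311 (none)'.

-0.094091 (none)

Rules hold: Σm=0, L=12 even, 2≤6≤6.
N = 9·5·13 = 585
Δ = 0!·8!·4!/13! = 1/6435
Racah Σ t=0..0: t=0:+1/2304 = 1/2304
⇒ 3j(4 2 6; 0 0 0)² = 5/143, sgn +1
Racah Σ t=0..0: t=0:+1/17280 = 1/17280
⇒ 3j(4 2 6; -1 2 -1)² = 7/1287, sgn -1
4πI² = N·(3j₀)²·(3jₘ)² = 175/1573
I = -1·√(0.111252/4π) = -0.09409136
No selection rule forces the value: the integral is nonzero (none).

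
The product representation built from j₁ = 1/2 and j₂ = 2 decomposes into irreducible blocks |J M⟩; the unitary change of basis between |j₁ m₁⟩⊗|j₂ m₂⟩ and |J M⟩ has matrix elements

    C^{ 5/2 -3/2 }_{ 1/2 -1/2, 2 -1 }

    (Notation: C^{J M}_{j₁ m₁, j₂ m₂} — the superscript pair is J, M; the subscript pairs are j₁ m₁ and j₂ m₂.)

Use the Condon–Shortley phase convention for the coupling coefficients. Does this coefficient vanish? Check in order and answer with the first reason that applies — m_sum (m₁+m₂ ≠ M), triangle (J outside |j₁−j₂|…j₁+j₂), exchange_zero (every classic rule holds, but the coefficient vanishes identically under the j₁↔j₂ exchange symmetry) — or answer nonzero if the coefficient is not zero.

nonzero

m-sum: m₁+m₂ = -1/2+(-1) = -3/2, M = -3/2  ✓
triangle: |j₁−j₂| = 3/2 ≤ J = 5/2 ≤ j₁+j₂ = 5/2  ✓
exchange: j₁≠j₂ or m₁≠m₂ — the exchange symmetry imposes no constraint here
value check: CG = +√(4/5) = +0.894427 ≠ 0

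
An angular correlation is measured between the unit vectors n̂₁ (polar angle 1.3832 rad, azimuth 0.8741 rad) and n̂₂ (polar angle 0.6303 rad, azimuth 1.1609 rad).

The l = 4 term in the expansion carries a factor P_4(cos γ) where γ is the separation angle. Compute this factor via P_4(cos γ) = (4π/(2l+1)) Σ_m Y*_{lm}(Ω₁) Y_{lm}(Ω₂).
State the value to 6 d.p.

-0.407167

Expand P_4 via completeness: Σ_{m} conj(Y_{4,m}) at Ω₁ times Y_{4,m} at Ω₂ —
  m=-4: Y*=-0.386604-0.143232i  Y=-0.003670+0.053275i  product +0.009050-0.020070i
  m=-3: Y*=-0.192180+0.109854i  Y=-0.195098+0.069256i  product +0.029886-0.034742i
  m=-2: Y*=+0.043108-0.240441i  Y=-0.282955-0.303121i  product -0.085080+0.054967i
  m=-1: Y*=-0.153325-0.183260i  Y=+0.140787-0.324015i  product -0.080965+0.023879i
  m=+0: Y*=+0.211454-0.000000i  Y=-0.176832+0.000000i  product -0.037392+0.000000i
  m=+1: Y*=+0.153325-0.183260i  Y=-0.140787-0.324015i  product -0.080965-0.023879i
  m=+2: Y*=+0.043108+0.240441i  Y=-0.282955+0.303121i  product -0.085080-0.054967i
  m=+3: Y*=+0.192180+0.109854i  Y=+0.195098+0.069256i  product +0.029886+0.034742i
  m=+4: Y*=-0.386604+0.143232i  Y=-0.003670-0.053275i  product +0.009050+0.020070i
Accumulated sum -0.291612+0.000000i; after 4π/(2l+1) scaling, -0.407167+0.000000i ⇒ P_4 = -0.407167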